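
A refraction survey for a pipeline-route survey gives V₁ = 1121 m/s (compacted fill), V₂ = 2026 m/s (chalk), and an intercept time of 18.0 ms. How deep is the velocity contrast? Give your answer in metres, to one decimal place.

12.1 m

θ_c = arcsin(1121/2026) = 33.59°; cos θ_c = 0.8330.
tᵢ = 2h cos θ_c/V₁ ⇒ h = tᵢ·V₁/(2 cos θ_c) = 0.018·1121/(2·0.8330) = 12.11 m.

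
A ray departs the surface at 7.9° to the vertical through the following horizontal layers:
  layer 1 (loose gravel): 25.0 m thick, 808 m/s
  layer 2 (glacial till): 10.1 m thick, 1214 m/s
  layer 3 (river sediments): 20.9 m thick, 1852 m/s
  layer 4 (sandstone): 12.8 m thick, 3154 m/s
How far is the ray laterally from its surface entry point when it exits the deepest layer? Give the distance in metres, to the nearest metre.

21 m

Apply Snell's law at each interface; in layer i the horizontal offset is hᵢ·tan θᵢ.
Layer 1: θ = 7.90°; offset = 25.0·tan 7.90° = 3.469 m.
Layer 2: sin θ = 1214·sin 7.9°/808 = 0.2065, θ = 11.92°; offset = 10.1·tan 11.92° = 2.132 m.
Layer 3: sin θ = 1852·sin 7.9°/808 = 0.3150, θ = 18.36°; offset = 20.9·tan 18.36° = 6.937 m.
Layer 4: sin θ = 3154·sin 7.9°/808 = 0.5365, θ = 32.45°; offset = 12.8·tan 32.45° = 8.138 m.
Summing the layer offsets gives 20.676 m.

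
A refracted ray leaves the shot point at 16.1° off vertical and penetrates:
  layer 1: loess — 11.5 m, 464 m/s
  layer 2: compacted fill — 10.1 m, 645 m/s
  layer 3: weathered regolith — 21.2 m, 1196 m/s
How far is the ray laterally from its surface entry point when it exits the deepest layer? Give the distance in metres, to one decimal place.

p = sin θ₁/V₁ = sin 16.1°/464 = 5.9766e-04 s/m is conserved through the stack.
Layer 1: θ = 16.10°; offset = 11.5·tan 16.10° = 3.319 m.
Layer 2: sin θ = p·645 = 0.3855 → θ = 22.67°; offset = 10.1·tan 22.67° = 4.220 m.
Layer 3: sin θ = p·1196 = 0.7148 → θ = 45.63°; offset = 21.2·tan 45.63° = 21.669 m.
Σ offsets = 29.208 m.

29.2 m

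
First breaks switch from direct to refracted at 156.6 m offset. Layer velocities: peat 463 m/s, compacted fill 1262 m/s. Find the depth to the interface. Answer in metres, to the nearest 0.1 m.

h = (x_cross/2)·√((V₂−V₁)/(V₂+V₁)).
(V₂−V₁)/(V₂+V₁) = (1262−463)/(1262+463) = 0.4632; √ = 0.6806.
h = (156.6/2)·0.6806 = 53.29 m.

53.3 m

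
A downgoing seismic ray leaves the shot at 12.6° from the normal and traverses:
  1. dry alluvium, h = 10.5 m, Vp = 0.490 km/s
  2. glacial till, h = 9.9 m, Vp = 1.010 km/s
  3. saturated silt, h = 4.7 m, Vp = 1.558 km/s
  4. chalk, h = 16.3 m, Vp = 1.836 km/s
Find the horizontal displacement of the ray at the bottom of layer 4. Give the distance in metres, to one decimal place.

Apply Snell's law at each interface; in layer i the horizontal offset is hᵢ·tan θᵢ.
Layer 1: θ = 12.60°; offset = 10.5·tan 12.60° = 2.347 m.
Layer 2: sin θ = 1.010·sin 12.6°/0.490 = 0.4496, θ = 26.72°; offset = 9.9·tan 26.72° = 4.984 m.
Layer 3: sin θ = 1.558·sin 12.6°/0.490 = 0.6936, θ = 43.92°; offset = 4.7·tan 43.92° = 4.525 m.
Layer 4: sin θ = 1.836·sin 12.6°/0.490 = 0.8174, θ = 54.82°; offset = 16.3·tan 54.82° = 23.126 m.
Total horizontal offset = 34.982 m.

35.0 m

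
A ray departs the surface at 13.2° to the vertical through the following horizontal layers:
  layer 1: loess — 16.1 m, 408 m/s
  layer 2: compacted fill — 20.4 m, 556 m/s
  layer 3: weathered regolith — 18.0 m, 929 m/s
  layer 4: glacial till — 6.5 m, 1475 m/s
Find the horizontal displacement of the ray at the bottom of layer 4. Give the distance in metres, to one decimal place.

30.9 m

Apply Snell's law at each interface; in layer i the horizontal offset is hᵢ·tan θᵢ.
Layer 1: θ = 13.20°; offset = 16.1·tan 13.20° = 3.776 m.
Layer 2: sin θ = 556·sin 13.2°/408 = 0.3112, θ = 18.13°; offset = 20.4·tan 18.13° = 6.680 m.
Layer 3: sin θ = 929·sin 13.2°/408 = 0.5199, θ = 31.33°; offset = 18.0·tan 31.33° = 10.956 m.
Layer 4: sin θ = 1475·sin 13.2°/408 = 0.8255, θ = 55.64°; offset = 6.5·tan 55.64° = 9.508 m.
Total horizontal offset = 30.921 m.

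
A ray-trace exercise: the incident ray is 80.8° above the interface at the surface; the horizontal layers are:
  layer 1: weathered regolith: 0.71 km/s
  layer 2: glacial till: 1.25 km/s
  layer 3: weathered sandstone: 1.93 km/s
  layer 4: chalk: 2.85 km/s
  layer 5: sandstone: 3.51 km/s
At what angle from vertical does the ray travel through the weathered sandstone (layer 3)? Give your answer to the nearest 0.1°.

25.8°

From the normal: θ₁ = 90° − 80.8° = 9.2°.
Ray parameter p = sin 9.2° / 0.71 = 2.2518e-01 s/km.
sin θ_3 = p·V_3 = 2.2518e-01 × 1.93 = 0.4346.
θ_3 = 25.76° from the vertical.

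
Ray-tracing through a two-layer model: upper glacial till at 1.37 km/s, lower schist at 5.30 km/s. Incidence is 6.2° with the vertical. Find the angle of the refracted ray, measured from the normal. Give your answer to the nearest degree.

25°

Snell's law: sin θ₂ = (V₂/V₁)·sin θ₁ = (5.30/1.37)·sin 6.2° = 0.4178.
θ₂ = sin⁻¹(0.4178) = 24.70° (from vertical).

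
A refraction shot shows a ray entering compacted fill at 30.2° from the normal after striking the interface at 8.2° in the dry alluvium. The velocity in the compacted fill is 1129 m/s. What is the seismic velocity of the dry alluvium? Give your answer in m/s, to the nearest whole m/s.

Snell's law: sin 8.2°/V₁ = sin 30.2°/V₂.
V₁ = V₂·sin 8.2°/sin 30.2° = 1129 × 0.2835 = 320.12 m/s.

320 m/s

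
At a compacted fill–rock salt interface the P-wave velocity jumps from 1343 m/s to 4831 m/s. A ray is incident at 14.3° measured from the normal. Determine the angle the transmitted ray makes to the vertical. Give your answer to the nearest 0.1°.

62.7°

sin θ₁/V₁ = sin θ₂/V₂ ⇒ sin θ₂ = 4831·sin 14.3°/1343 = 4831·0.2470/1343 = 0.8885.
θ₂ = arcsin 0.8885 = 62.69° from the normal.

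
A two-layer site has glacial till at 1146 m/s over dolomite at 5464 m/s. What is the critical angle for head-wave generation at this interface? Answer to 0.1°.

At critical incidence the refracted ray runs along the interface (θ₂ = 90°), so sin θ_c = V₁/V₂.
θ_c = arcsin(1146/5464) = arcsin 0.2097 = 12.11°.

12.1°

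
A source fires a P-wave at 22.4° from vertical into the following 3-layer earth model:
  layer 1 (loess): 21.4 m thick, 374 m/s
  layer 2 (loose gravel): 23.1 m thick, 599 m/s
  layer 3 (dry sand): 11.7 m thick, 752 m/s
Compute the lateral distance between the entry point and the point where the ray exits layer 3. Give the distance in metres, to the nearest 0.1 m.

40.6 m

Ray parameter p = sin 22.4° / 374 m/s = 1.0189e-03 s/m.
Layer 1: θ = 22.40°; offset = 21.4·tan 22.40° = 8.820 m.
Layer 2: sin θ = p·599 = 0.6103 → θ = 37.61°; offset = 23.1·tan 37.61° = 17.798 m.
Layer 3: sin θ = p·752 = 0.7662 → θ = 50.02°; offset = 11.7·tan 50.02° = 13.951 m.
Σ offsets = 40.569 m.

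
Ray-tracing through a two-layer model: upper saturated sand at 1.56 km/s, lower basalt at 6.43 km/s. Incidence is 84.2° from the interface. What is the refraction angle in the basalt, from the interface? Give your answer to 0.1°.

65.4°

Angle from the normal: 90° − 84.2° = 5.8°.
Snell's law: sin θ₂ = (V₂/V₁)·sin θ₁ = (6.43/1.56)·sin 5.8° = 0.4165.
θ₂ = arcsin 0.4165 = 24.62° from the normal.
From the interface: 90° − 24.62° = 65.38°.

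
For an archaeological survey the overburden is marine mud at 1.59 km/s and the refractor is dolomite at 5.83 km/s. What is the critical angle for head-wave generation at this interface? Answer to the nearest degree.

16°

At critical incidence the refracted ray runs along the interface (θ₂ = 90°), so sin θ_c = V₁/V₂.
θ_c = arcsin(1.59/5.83) = arcsin 0.2727 = 15.83°.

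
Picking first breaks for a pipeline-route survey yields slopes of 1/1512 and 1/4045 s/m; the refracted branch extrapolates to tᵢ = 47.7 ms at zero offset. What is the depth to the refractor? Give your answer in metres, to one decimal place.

38.9 m

h = tᵢ·V₁·V₂ / (2·√(V₂²−V₁²)).
√(V₂²−V₁²) = √(4045² − 1512²) = 3751.8 m/s.
h = 0.0477 s × 1512 × 4045 / (2 × 3751.8) = 38.88 m.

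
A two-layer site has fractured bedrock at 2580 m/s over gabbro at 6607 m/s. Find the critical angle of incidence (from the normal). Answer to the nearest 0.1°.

At critical incidence the refracted ray runs along the interface (θ₂ = 90°), so sin θ_c = V₁/V₂.
θ_c = arcsin(2580/6607) = arcsin 0.3905 = 22.99°.

23.0°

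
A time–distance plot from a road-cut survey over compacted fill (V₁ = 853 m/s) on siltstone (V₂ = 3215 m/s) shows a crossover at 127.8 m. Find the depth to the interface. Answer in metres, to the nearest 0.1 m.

48.7 m

x_cross = 2h·√((V₂+V₁)/(V₂−V₁)) → h = x_cross / (2·√((V₂+V₁)/(V₂−V₁))).
√((V₂+V₁)/(V₂−V₁)) = √((3215+853)/(3215−853)) = 1.3124.
h = 127.8 / (2·1.3124) = 48.69 m.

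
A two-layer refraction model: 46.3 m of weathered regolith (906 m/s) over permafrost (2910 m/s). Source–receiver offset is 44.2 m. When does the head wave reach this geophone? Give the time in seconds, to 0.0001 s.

0.1123 s

θ_c = arcsin(V₁/V₂) = arcsin(906/2910) = 18.14°, cos θ_c = 0.9503.
Intercept time tᵢ = 2h cos θ_c / V₁ = 2·46.3·0.9503/906 = 0.09713 s.
t = x/V₂ + tᵢ = 44.2/2910 + 0.09713 = 0.11232 s.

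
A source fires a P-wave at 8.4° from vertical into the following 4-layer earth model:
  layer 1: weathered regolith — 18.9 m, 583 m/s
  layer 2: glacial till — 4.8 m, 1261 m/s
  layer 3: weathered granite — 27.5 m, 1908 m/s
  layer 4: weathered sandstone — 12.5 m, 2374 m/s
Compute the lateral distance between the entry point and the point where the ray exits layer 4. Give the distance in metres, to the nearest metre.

p = sin θ₁/V₁ = sin 8.4°/583 = 2.5057e-04 s/m is conserved through the stack.
Layer 1: θ = 8.40°; offset = 18.9·tan 8.40° = 2.791 m.
Layer 2: sin θ = p·1261 = 0.3160 → θ = 18.42°; offset = 4.8·tan 18.42° = 1.599 m.
Layer 3: sin θ = p·1908 = 0.4781 → θ = 28.56°; offset = 27.5·tan 28.56° = 14.969 m.
Layer 4: sin θ = p·2374 = 0.5949 → θ = 36.50°; offset = 12.5·tan 36.50° = 9.250 m.
Summing the layer offsets gives 28.609 m.

29 m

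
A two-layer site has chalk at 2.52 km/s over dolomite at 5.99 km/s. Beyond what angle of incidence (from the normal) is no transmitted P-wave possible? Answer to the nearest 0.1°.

24.9°

Critical incidence: sin θ_c = V₁/V₂ = 2.52/5.99 = 0.4207.
θ_c = arcsin 0.4207 = 24.88°.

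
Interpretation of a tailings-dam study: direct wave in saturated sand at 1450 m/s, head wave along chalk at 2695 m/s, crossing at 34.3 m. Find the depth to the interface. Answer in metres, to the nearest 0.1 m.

x_cross = 2h·√((V₂+V₁)/(V₂−V₁)) → h = x_cross / (2·√((V₂+V₁)/(V₂−V₁))).
√((V₂+V₁)/(V₂−V₁)) = √((2695+1450)/(2695−1450)) = 1.8246.
h = 34.3 / (2·1.8246) = 9.40 m.

9.4 m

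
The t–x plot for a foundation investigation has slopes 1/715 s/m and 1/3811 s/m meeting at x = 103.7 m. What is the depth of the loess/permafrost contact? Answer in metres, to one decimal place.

x_cross = 2h·√((V₂+V₁)/(V₂−V₁)) → h = x_cross / (2·√((V₂+V₁)/(V₂−V₁))).
√((V₂+V₁)/(V₂−V₁)) = √((3811+715)/(3811−715)) = 1.2091.
h = 103.7 / (2·1.2091) = 42.88 m.

42.9 m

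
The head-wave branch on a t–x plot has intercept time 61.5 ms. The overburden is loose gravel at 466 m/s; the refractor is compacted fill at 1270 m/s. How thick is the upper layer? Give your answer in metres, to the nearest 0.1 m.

h = tᵢ·V₁·V₂ / (2·√(V₂²−V₁²)).
√(V₂²−V₁²) = √(1270² − 466²) = 1181.4 m/s.
h = 0.0615 s × 466 × 1270 / (2 × 1181.4) = 15.40 m.

15.4 m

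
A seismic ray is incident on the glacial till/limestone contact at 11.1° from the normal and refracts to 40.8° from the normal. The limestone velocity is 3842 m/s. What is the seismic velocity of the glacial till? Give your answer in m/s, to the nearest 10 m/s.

Snell's law: sin 11.1°/V₁ = sin 40.8°/V₂.
V₁ = V₂·sin 11.1°/sin 40.8° = 3842 × 0.2946 = 1132.00 m/s.

1130 m/s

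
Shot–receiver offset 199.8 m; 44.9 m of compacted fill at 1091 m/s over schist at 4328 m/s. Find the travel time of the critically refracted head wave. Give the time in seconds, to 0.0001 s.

θ_c = arcsin(V₁/V₂) = arcsin(1091/4328) = 14.60°, cos θ_c = 0.9677.
Intercept time tᵢ = 2h cos θ_c / V₁ = 2·44.9·0.9677/1091 = 0.07965 s.
t = x/V₂ + tᵢ = 199.8/4328 + 0.07965 = 0.12582 s.

0.1258 s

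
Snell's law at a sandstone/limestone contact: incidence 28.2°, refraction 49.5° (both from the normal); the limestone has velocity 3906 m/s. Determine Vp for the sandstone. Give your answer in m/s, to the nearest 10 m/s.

2430 m/s

sin 28.2° = 0.4726; sin 49.5° = 0.7604.
V₁ = V₂·(sin θ₁/sin θ₂) = 3906·(0.4726/0.7604) = 2427.37 m/s.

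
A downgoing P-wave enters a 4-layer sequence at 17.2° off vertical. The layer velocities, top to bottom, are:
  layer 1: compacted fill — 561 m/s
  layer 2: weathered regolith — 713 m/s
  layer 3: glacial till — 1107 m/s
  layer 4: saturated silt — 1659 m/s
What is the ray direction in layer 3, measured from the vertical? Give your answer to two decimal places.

35.70°

Snell's law across each interface conserves sin θ / V, so sin θ_3 = V_3·sin θ₁/V₁.
sin θ_3 = 1107 × sin 17.2° / 561 = 0.5835.
θ_3 = 35.70° from the vertical.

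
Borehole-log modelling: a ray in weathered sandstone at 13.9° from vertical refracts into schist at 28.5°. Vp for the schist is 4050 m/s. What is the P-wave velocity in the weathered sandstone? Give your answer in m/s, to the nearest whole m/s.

Snell's law: sin 13.9°/V₁ = sin 28.5°/V₂.
V₁ = V₂·sin 13.9°/sin 28.5° = 4050 × 0.5035 = 2038.99 m/s.

2039 m/s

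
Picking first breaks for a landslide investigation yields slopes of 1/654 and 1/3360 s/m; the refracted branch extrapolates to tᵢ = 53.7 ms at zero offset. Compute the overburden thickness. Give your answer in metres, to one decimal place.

θ_c = arcsin(654/3360) = 11.22°; cos θ_c = 0.9809.
tᵢ = 2h cos θ_c/V₁ ⇒ h = tᵢ·V₁/(2 cos θ_c) = 0.0537·654/(2·0.9809) = 17.90 m.

17.9 m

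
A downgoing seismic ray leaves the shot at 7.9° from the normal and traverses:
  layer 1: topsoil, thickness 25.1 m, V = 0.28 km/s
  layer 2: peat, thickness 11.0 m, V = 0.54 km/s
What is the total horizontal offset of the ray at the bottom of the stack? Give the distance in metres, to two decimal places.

p = sin θ₁/V₁ = sin 7.9°/0.28 = 4.9087e-01 s/km is conserved through the stack.
Layer 1: θ = 7.90°; offset = 25.1·tan 7.90° = 3.4829 m.
Layer 2: sin θ = p·0.54 = 0.2651 → θ = 15.37°; offset = 11.0·tan 15.37° = 3.0240 m.
Total horizontal offset = 6.5069 m.

6.51 m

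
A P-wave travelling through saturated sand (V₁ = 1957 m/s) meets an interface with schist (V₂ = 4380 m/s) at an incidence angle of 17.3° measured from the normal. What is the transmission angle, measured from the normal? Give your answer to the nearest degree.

Snell's law: sin θ₂ = (V₂/V₁)·sin θ₁ = (4380/1957)·sin 17.3° = 0.6656.
θ₂ = sin⁻¹(0.6656) = 41.73° (from vertical).

42°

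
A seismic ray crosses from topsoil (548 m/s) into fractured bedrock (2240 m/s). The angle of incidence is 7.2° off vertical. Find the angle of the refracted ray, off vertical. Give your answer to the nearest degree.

31°

sin θ₁/V₁ = sin θ₂/V₂ ⇒ sin θ₂ = 2240·sin 7.2°/548 = 2240·0.1253/548 = 0.5123.
θ₂ = sin⁻¹(0.5123) = 30.82° (from vertical).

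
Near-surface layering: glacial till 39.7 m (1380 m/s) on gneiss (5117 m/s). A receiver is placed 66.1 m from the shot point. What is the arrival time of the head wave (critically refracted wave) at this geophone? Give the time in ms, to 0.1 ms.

t = x/V₂ + 2h·√(V₂²−V₁²)/(V₁V₂).
√(V₂²−V₁²) = √(5117²−1380²) = 4927.4 m/s; delay term = 2·39.7·4927.4/(1380·5117) = 0.05540 s.
t = 66.1/5117 + 0.05540 = 0.06832 s.

68.3 ms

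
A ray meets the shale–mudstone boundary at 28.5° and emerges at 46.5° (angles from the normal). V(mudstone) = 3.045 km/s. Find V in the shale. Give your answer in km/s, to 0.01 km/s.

2.00 km/s

Snell's law: sin 28.5°/V₁ = sin 46.5°/V₂.
V₁ = V₂·sin 28.5°/sin 46.5° = 3.045 × 0.6578 = 2.00 km/s.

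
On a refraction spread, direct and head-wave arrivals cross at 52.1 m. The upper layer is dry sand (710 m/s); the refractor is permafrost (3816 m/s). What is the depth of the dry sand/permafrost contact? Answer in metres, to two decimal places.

21.58 m

x_cross = 2h·√((V₂+V₁)/(V₂−V₁)) → h = x_cross / (2·√((V₂+V₁)/(V₂−V₁))).
√((V₂+V₁)/(V₂−V₁)) = √((3816+710)/(3816−710)) = 1.2071.
h = 52.1 / (2·1.2071) = 21.58 m.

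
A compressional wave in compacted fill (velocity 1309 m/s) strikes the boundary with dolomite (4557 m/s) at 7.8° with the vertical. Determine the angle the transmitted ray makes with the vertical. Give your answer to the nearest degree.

28°

sin θ₁/V₁ = sin θ₂/V₂ ⇒ sin θ₂ = 4557·sin 7.8°/1309 = 4557·0.1357/1309 = 0.4725.
θ₂ = sin⁻¹(0.4725) = 28.19° (from vertical).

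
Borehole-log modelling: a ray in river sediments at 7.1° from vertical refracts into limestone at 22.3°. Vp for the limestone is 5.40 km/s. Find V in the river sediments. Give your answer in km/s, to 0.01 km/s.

Snell's law: sin 7.1°/V₁ = sin 22.3°/V₂.
V₁ = V₂·sin 7.1°/sin 22.3° = 5.40 × 0.3257 = 1.76 km/s.

1.76 km/s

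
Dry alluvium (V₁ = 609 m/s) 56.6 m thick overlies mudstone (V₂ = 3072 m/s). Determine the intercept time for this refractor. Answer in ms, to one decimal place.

182.2 ms

tᵢ = 2h·√(V₂²−V₁²)/(V₁V₂).
√(V₂²−V₁²) = √(3072²−609²) = 3011.0 m/s.
tᵢ = 2·56.6·3011.0/(609·3072) = 0.18219 s.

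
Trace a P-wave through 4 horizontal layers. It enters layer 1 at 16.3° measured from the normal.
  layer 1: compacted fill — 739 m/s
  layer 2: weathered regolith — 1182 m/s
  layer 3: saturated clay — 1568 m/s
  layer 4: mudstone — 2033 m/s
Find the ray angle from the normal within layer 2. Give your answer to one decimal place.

Ray parameter p = sin 16.3° / 739 = 3.7979e-04 s/m.
sin θ_2 = p·V_2 = 3.7979e-04 × 1182 = 0.4489.
θ_2 = arcsin 0.4489 = 26.67°.

26.7°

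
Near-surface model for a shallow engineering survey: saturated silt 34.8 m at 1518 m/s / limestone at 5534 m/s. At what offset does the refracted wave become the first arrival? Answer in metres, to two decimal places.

x_cross = 2h·√((V₂+V₁)/(V₂−V₁)).
(V₂+V₁)/(V₂−V₁) = (5534+1518)/(5534−1518) = 1.7560; √ = 1.3251.
x_cross = 2·34.8·1.3251 = 92.23 m.

92.23 m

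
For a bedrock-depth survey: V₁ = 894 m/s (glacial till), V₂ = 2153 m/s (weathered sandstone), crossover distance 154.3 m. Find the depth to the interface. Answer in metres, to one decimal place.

49.6 m

x_cross = 2h·√((V₂+V₁)/(V₂−V₁)) → h = x_cross / (2·√((V₂+V₁)/(V₂−V₁))).
√((V₂+V₁)/(V₂−V₁)) = √((2153+894)/(2153−894)) = 1.5557.
h = 154.3 / (2·1.5557) = 49.59 m.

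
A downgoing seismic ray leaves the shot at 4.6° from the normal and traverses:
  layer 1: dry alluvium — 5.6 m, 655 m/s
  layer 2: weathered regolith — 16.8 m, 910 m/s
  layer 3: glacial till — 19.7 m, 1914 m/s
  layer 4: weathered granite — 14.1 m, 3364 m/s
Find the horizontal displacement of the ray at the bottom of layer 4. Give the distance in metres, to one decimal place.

13.5 m

Ray parameter p = sin 4.6° / 655 m/s = 1.2244e-04 s/m.
Layer 1: θ = 4.60°; offset = 5.6·tan 4.60° = 0.451 m.
Layer 2: sin θ = p·910 = 0.1114 → θ = 6.40°; offset = 16.8·tan 6.40° = 1.884 m.
Layer 3: sin θ = p·1914 = 0.2344 → θ = 13.55°; offset = 19.7·tan 13.55° = 4.749 m.
Layer 4: sin θ = p·3364 = 0.4119 → θ = 24.32°; offset = 14.1·tan 24.32° = 6.373 m.
Σ offsets = 13.457 m.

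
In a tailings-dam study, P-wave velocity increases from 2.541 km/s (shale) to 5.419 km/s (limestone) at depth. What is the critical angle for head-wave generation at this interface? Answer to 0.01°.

27.96°

At critical incidence the refracted ray runs along the interface (θ₂ = 90°), so sin θ_c = V₁/V₂.
θ_c = arcsin(2.541/5.419) = arcsin 0.4689 = 27.96°.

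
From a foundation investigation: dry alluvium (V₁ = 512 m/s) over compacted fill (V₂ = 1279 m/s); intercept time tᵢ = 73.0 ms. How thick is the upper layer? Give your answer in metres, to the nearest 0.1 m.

20.4 m

θ_c = arcsin(512/1279) = 23.60°; cos θ_c = 0.9164.
tᵢ = 2h cos θ_c/V₁ ⇒ h = tᵢ·V₁/(2 cos θ_c) = 0.073·512/(2·0.9164) = 20.39 m.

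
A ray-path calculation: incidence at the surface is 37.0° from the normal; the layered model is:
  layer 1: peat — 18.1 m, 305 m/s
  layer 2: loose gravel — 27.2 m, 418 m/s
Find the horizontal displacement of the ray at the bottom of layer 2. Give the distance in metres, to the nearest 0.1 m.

Apply Snell's law at each interface; in layer i the horizontal offset is hᵢ·tan θᵢ.
Layer 1: θ = 37.00°; offset = 18.1·tan 37.00° = 13.639 m.
Layer 2: sin θ = 418·sin 37.0°/305 = 0.8248, θ = 55.57°; offset = 27.2·tan 55.57° = 39.675 m.
Summing the layer offsets gives 53.314 m.

53.3 m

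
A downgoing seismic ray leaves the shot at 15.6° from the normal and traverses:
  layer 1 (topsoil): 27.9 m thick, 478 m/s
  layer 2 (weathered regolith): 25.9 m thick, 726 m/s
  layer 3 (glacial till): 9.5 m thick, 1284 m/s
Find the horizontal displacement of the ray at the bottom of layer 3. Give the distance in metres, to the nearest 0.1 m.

29.3 m

Apply Snell's law at each interface; in layer i the horizontal offset is hᵢ·tan θᵢ.
Layer 1: θ = 15.60°; offset = 27.9·tan 15.60° = 7.790 m.
Layer 2: sin θ = 726·sin 15.6°/478 = 0.4084, θ = 24.11°; offset = 25.9·tan 24.11° = 11.589 m.
Layer 3: sin θ = 1284·sin 15.6°/478 = 0.7224, θ = 46.25°; offset = 9.5·tan 46.25° = 9.924 m.
Σ offsets = 29.303 m.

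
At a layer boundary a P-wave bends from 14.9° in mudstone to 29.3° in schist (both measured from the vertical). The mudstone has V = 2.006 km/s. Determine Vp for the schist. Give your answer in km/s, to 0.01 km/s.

Snell's law: sin 14.9°/V₁ = sin 29.3°/V₂.
V₂ = V₁·sin 29.3°/sin 14.9° = 2.006 × 1.9032 = 3.82 km/s.

3.82 km/s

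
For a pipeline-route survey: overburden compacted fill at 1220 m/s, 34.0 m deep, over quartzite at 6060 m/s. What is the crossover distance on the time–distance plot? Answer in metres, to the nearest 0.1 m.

83.4 m

θ_c = arcsin(1220/6060) = 11.61°, so cos θ_c = 0.9795 and tᵢ = 2h cos θ_c/V₁ = 0.0546 s.
At crossover x/V₁ = x/V₂ + tᵢ ⇒ x = tᵢ/(1/V₁ − 1/V₂) = 0.05460/(8.1967e-04 − 1.6502e-04) = 83.40 m.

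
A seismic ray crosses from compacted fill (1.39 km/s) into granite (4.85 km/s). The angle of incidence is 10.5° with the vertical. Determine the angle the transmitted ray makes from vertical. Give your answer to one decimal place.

39.5°

Snell's law: sin θ₂ = (V₂/V₁)·sin θ₁ = (4.85/1.39)·sin 10.5° = 0.6359.
θ₂ = arcsin 0.6359 = 39.48° from the normal.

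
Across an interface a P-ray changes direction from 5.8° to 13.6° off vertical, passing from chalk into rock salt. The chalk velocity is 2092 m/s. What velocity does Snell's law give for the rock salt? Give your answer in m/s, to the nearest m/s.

4868 m/s

Snell's law: sin 5.8°/V₁ = sin 13.6°/V₂.
V₂ = V₁·sin 13.6°/sin 5.8° = 2092 × 2.3268 = 4867.76 m/s.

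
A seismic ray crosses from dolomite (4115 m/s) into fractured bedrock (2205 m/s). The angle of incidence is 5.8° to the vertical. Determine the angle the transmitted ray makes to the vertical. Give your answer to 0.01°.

3.10°

Snell's law: sin θ₂ = (V₂/V₁)·sin θ₁ = (2205/4115)·sin 5.8° = 0.0542.
θ₂ = arcsin 0.0542 = 3.10° from the normal.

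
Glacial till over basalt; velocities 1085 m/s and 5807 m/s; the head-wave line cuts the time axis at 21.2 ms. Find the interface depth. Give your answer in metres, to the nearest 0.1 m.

11.7 m

θ_c = arcsin(1085/5807) = 10.77°; cos θ_c = 0.9824.
tᵢ = 2h cos θ_c/V₁ ⇒ h = tᵢ·V₁/(2 cos θ_c) = 0.0212·1085/(2·0.9824) = 11.71 m.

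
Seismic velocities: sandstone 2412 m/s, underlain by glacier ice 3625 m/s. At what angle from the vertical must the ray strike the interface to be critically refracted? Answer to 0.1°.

41.7°

At critical incidence the refracted ray runs along the interface (θ₂ = 90°), so sin θ_c = V₁/V₂.
θ_c = arcsin(2412/3625) = arcsin 0.6654 = 41.71°.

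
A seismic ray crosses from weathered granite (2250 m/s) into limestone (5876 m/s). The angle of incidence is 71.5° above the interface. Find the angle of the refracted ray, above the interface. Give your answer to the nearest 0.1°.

Angle from the normal: 90° − 71.5° = 18.5°.
Snell's law: sin θ₂ = (V₂/V₁)·sin θ₁ = (5876/2250)·sin 18.5° = 0.8287.
θ₂ = sin⁻¹(0.8287) = 55.96° (from vertical).
From the interface: 90° − 55.96° = 34.04°.

34.0°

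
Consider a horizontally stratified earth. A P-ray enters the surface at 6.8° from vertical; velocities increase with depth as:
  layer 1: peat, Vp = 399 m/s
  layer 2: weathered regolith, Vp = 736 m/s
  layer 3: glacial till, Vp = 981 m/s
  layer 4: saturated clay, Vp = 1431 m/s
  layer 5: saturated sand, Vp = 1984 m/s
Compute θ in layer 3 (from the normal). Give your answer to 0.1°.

Ray parameter p = sin 6.8° / 399 = 2.9675e-04 s/m.
sin θ_3 = p·V_3 = 2.9675e-04 × 981 = 0.2911.
θ_3 = arcsin 0.2911 = 16.92°.

16.9°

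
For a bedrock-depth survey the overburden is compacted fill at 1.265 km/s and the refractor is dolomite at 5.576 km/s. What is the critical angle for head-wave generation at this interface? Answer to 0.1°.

13.1°

At critical incidence the refracted ray runs along the interface (θ₂ = 90°), so sin θ_c = V₁/V₂.
θ_c = arcsin(1.265/5.576) = arcsin 0.2269 = 13.11°.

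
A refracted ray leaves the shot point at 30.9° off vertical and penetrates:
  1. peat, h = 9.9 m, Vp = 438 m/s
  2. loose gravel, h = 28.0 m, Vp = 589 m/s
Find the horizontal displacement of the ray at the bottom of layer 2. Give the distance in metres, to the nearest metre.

33 m

Ray parameter p = sin 30.9° / 438 m/s = 1.1725e-03 s/m.
Layer 1: θ = 30.90°; offset = 9.9·tan 30.90° = 5.925 m.
Layer 2: sin θ = p·589 = 0.6906 → θ = 43.68°; offset = 28.0·tan 43.68° = 26.735 m.
Σ offsets = 32.660 m.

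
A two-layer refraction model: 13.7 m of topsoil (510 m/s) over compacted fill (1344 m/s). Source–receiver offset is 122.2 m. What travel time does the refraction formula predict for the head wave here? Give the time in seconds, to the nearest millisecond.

θ_c = arcsin(V₁/V₂) = arcsin(510/1344) = 22.30°, cos θ_c = 0.9252.
Intercept time tᵢ = 2h cos θ_c / V₁ = 2·13.7·0.9252/510 = 0.04971 s.
t = x/V₂ + tᵢ = 122.2/1344 + 0.04971 = 0.14063 s.

0.141 s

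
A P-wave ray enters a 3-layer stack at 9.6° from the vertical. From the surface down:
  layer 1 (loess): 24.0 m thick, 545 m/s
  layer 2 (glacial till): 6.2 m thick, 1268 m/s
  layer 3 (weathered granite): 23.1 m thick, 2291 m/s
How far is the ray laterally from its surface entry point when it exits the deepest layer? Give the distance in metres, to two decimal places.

29.38 m

Ray parameter p = sin 9.6° / 545 m/s = 3.0600e-04 s/m.
Layer 1: θ = 9.60°; offset = 24.0·tan 9.60° = 4.0593 m.
Layer 2: sin θ = p·1268 = 0.3880 → θ = 22.83°; offset = 6.2·tan 22.83° = 2.6101 m.
Layer 3: sin θ = p·2291 = 0.7010 → θ = 44.51°; offset = 23.1·tan 44.51° = 22.7087 m.
Summing the layer offsets gives 29.3781 m.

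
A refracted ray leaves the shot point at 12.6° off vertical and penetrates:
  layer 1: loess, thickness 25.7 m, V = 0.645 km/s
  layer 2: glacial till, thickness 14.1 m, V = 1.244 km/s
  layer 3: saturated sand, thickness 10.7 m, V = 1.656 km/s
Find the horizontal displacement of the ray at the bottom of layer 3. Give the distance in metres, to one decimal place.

Apply Snell's law at each interface; in layer i the horizontal offset is hᵢ·tan θᵢ.
Layer 1: θ = 12.60°; offset = 25.7·tan 12.60° = 5.745 m.
Layer 2: sin θ = 1.244·sin 12.6°/0.645 = 0.4207, θ = 24.88°; offset = 14.1·tan 24.88° = 6.539 m.
Layer 3: sin θ = 1.656·sin 12.6°/0.645 = 0.5601, θ = 34.06°; offset = 10.7·tan 34.06° = 7.234 m.
Summing the layer offsets gives 19.518 m.

19.5 m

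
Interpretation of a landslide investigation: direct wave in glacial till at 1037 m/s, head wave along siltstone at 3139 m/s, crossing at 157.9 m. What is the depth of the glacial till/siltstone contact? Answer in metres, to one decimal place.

56.0 m

x_cross = 2h·√((V₂+V₁)/(V₂−V₁)) → h = x_cross / (2·√((V₂+V₁)/(V₂−V₁))).
√((V₂+V₁)/(V₂−V₁)) = √((3139+1037)/(3139−1037)) = 1.4095.
h = 157.9 / (2·1.4095) = 56.01 m.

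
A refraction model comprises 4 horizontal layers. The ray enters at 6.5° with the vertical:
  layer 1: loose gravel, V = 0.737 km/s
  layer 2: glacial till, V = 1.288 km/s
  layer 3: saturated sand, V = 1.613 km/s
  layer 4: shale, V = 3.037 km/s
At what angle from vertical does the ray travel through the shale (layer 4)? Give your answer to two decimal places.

27.81°

Ray parameter p = sin 6.5° / 0.737 = 1.5360e-01 s/km.
sin θ_4 = p·V_4 = 1.5360e-01 × 3.037 = 0.4665.
θ_4 = 27.81° from the vertical.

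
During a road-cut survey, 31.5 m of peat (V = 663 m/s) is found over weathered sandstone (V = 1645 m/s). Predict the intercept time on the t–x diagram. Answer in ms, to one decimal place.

87.0 ms

tᵢ = 2h·√(V₂²−V₁²)/(V₁V₂).
√(V₂²−V₁²) = √(1645²−663²) = 1505.5 m/s.
tᵢ = 2·31.5·1505.5/(663·1645) = 0.08696 s.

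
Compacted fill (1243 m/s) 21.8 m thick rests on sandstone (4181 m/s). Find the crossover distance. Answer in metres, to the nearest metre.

θ_c = arcsin(1243/4181) = 17.30°, so cos θ_c = 0.9548 and tᵢ = 2h cos θ_c/V₁ = 0.0335 s.
At crossover x/V₁ = x/V₂ + tᵢ ⇒ x = tᵢ/(1/V₁ − 1/V₂) = 0.03349/(8.0451e-04 − 2.3918e-04) = 59.24 m.

59 m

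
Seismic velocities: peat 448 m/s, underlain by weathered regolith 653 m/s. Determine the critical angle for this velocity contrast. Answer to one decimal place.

43.3°

At critical incidence the refracted ray runs along the interface (θ₂ = 90°), so sin θ_c = V₁/V₂.
θ_c = arcsin(448/653) = arcsin 0.6861 = 43.32°.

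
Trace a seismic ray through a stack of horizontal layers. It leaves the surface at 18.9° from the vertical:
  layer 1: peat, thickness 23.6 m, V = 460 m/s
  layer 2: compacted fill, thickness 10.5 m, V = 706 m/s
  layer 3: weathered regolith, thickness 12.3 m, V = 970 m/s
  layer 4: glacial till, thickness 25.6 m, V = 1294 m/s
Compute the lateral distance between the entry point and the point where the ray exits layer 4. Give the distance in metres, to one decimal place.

82.2 m

Apply Snell's law at each interface; in layer i the horizontal offset is hᵢ·tan θᵢ.
Layer 1: θ = 18.90°; offset = 23.6·tan 18.90° = 8.080 m.
Layer 2: sin θ = 706·sin 18.9°/460 = 0.4971, θ = 29.81°; offset = 10.5·tan 29.81° = 6.016 m.
Layer 3: sin θ = 970·sin 18.9°/460 = 0.6830, θ = 43.08°; offset = 12.3·tan 43.08° = 11.503 m.
Layer 4: sin θ = 1294·sin 18.9°/460 = 0.9112, θ = 65.67°; offset = 25.6·tan 65.67° = 56.621 m.
Summing the layer offsets gives 82.220 m.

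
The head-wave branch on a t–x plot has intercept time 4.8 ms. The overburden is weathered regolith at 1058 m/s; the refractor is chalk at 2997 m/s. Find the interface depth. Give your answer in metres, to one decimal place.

2.7 m

θ_c = arcsin(1058/2997) = 20.67°; cos θ_c = 0.9356.
tᵢ = 2h cos θ_c/V₁ ⇒ h = tᵢ·V₁/(2 cos θ_c) = 0.0048·1058/(2·0.9356) = 2.71 m.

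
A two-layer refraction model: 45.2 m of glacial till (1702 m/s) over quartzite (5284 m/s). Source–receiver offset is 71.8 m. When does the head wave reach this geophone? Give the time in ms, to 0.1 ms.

63.9 ms

θ_c = arcsin(V₁/V₂) = arcsin(1702/5284) = 18.79°, cos θ_c = 0.9467.
Intercept time tᵢ = 2h cos θ_c / V₁ = 2·45.2·0.9467/1702 = 0.05028 s.
t = x/V₂ + tᵢ = 71.8/5284 + 0.05028 = 0.06387 s.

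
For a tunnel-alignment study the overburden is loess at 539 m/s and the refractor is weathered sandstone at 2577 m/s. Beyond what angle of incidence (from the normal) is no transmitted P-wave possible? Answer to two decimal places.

Critical incidence: sin θ_c = V₁/V₂ = 539/2577 = 0.2092.
θ_c = arcsin 0.2092 = 12.07°.

12.07°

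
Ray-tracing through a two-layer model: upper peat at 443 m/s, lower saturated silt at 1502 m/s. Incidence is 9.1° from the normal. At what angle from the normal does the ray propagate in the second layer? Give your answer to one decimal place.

32.4°

Snell's law: sin θ₂ = (V₂/V₁)·sin θ₁ = (1502/443)·sin 9.1° = 0.5362.
θ₂ = sin⁻¹(0.5362) = 32.43° (from vertical).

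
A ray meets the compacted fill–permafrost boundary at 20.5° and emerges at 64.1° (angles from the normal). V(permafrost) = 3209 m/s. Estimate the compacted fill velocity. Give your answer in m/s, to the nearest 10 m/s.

sin 20.5° = 0.3502; sin 64.1° = 0.8996.
V₁ = V₂·(sin θ₁/sin θ₂) = 3209·(0.3502/0.8996) = 1249.30 m/s.

1250 m/s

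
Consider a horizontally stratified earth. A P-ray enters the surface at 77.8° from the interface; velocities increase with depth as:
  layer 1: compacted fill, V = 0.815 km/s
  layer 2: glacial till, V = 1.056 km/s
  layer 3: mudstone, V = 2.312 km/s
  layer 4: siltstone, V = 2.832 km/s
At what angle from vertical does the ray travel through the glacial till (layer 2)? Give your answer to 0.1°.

From the normal: θ₁ = 90° − 77.8° = 12.2°.
Ray parameter p = sin 12.2° / 0.815 = 2.5929e-01 s/km.
sin θ_2 = p·V_2 = 2.5929e-01 × 1.056 = 0.2738.
θ_2 = arcsin 0.2738 = 15.89°.

15.9°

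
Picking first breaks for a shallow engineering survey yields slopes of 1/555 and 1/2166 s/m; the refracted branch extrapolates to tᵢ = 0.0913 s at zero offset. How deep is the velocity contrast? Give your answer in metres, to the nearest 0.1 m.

26.2 m

θ_c = arcsin(555/2166) = 14.85°; cos θ_c = 0.9666.
tᵢ = 2h cos θ_c/V₁ ⇒ h = tᵢ·V₁/(2 cos θ_c) = 0.0913·555/(2·0.9666) = 26.21 m.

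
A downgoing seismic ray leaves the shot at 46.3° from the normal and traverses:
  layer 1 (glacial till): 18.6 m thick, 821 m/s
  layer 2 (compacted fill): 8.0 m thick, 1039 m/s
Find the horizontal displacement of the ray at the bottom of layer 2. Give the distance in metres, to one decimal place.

Apply Snell's law at each interface; in layer i the horizontal offset is hᵢ·tan θᵢ.
Layer 1: θ = 46.30°; offset = 18.6·tan 46.30° = 19.464 m.
Layer 2: sin θ = 1039·sin 46.3°/821 = 0.9149, θ = 66.20°; offset = 8.0·tan 66.20° = 18.136 m.
Total horizontal offset = 37.599 m.

37.6 m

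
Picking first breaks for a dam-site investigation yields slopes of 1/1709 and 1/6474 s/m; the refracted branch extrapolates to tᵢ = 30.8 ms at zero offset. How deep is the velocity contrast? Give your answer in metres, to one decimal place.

θ_c = arcsin(1709/6474) = 15.31°; cos θ_c = 0.9645.
tᵢ = 2h cos θ_c/V₁ ⇒ h = tᵢ·V₁/(2 cos θ_c) = 0.0308·1709/(2·0.9645) = 27.29 m.

27.3 m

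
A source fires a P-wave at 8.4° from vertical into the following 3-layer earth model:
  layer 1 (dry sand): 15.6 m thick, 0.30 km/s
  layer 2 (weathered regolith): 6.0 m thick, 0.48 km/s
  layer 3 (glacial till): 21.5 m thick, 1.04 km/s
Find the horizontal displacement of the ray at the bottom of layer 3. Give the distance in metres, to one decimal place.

Apply Snell's law at each interface; in layer i the horizontal offset is hᵢ·tan θᵢ.
Layer 1: θ = 8.40°; offset = 15.6·tan 8.40° = 2.304 m.
Layer 2: sin θ = 0.48·sin 8.4°/0.30 = 0.2337, θ = 13.52°; offset = 6.0·tan 13.52° = 1.442 m.
Layer 3: sin θ = 1.04·sin 8.4°/0.30 = 0.5064, θ = 30.43°; offset = 21.5·tan 30.43° = 12.627 m.
Σ offsets = 16.373 m.

16.4 m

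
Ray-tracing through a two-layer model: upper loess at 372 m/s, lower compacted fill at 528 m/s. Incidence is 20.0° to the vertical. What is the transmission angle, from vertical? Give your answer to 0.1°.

Snell's law: sin θ₂ = (V₂/V₁)·sin θ₁ = (528/372)·sin 20.0° = 0.4854.
θ₂ = arcsin 0.4854 = 29.04° from the normal.

29.0°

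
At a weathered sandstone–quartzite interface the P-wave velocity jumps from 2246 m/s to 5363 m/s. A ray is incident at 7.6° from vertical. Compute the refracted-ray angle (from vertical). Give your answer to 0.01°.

18.41°

Snell's law: sin θ₂ = (V₂/V₁)·sin θ₁ = (5363/2246)·sin 7.6° = 0.3158.
θ₂ = arcsin 0.3158 = 18.41° from the normal.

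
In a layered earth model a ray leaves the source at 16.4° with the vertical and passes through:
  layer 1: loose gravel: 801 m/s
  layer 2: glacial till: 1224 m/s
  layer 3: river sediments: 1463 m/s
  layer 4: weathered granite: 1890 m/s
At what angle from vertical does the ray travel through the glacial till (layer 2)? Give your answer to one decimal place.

25.6°

Snell's law across each interface conserves sin θ / V, so sin θ_2 = V_2·sin θ₁/V₁.
sin θ_2 = 1224 × sin 16.4° / 801 = 0.4314.
θ_2 = arcsin 0.4314 = 25.56°.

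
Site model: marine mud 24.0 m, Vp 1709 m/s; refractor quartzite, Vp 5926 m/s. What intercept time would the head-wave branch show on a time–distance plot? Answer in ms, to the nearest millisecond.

27 ms

θ_c = arcsin(V₁/V₂) = arcsin(1709/5926) = 16.76°; cos θ_c = 0.9575.
tᵢ = 2h·cos θ_c / V₁ = 2·24.0·0.9575 / 1709 = 0.02689 s.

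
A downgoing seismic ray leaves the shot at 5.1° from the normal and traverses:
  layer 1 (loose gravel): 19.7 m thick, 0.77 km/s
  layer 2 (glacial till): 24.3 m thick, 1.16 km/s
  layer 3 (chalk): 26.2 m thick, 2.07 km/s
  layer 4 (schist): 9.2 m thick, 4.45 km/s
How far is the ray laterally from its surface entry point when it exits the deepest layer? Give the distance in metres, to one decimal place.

p = sin θ₁/V₁ = sin 5.1°/0.77 = 1.1545e-01 s/km is conserved through the stack.
Layer 1: θ = 5.10°; offset = 19.7·tan 5.10° = 1.758 m.
Layer 2: sin θ = p·1.16 = 0.1339 → θ = 7.70°; offset = 24.3·tan 7.70° = 3.284 m.
Layer 3: sin θ = p·2.07 = 0.2390 → θ = 13.83°; offset = 26.2·tan 13.83° = 6.448 m.
Layer 4: sin θ = p·4.45 = 0.5137 → θ = 30.91°; offset = 9.2·tan 30.91° = 5.509 m.
Summing the layer offsets gives 16.999 m.

17.0 m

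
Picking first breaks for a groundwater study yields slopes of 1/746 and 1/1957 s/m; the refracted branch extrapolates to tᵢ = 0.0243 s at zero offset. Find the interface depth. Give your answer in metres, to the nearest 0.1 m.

θ_c = arcsin(746/1957) = 22.41°; cos θ_c = 0.9245.
tᵢ = 2h cos θ_c/V₁ ⇒ h = tᵢ·V₁/(2 cos θ_c) = 0.0243·746/(2·0.9245) = 9.80 m.

9.8 m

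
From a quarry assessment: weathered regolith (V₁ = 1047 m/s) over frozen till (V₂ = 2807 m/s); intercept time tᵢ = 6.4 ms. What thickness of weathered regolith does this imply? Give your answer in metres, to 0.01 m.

3.61 m

θ_c = arcsin(1047/2807) = 21.90°; cos θ_c = 0.9278.
tᵢ = 2h cos θ_c/V₁ ⇒ h = tᵢ·V₁/(2 cos θ_c) = 0.0064·1047/(2·0.9278) = 3.61 m.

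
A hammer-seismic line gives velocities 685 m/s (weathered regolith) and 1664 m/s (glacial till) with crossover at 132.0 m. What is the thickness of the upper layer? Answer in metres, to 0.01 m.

x_cross = 2h·√((V₂+V₁)/(V₂−V₁)) → h = x_cross / (2·√((V₂+V₁)/(V₂−V₁))).
√((V₂+V₁)/(V₂−V₁)) = √((1664+685)/(1664−685)) = 1.5490.
h = 132.0 / (2·1.5490) = 42.61 m.

42.61 m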